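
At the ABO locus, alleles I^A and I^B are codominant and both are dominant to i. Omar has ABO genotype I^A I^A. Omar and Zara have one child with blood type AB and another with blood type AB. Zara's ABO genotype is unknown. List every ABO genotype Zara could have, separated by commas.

I^A I^B, I^B I^B, I^B i

For each candidate genotype of Zara, check whether crossing it with I^A I^A can produce every observed child phenotype.
  I^A I^A → possible child types {A} ✗
  I^A I^B → possible child types {A, AB} ✓
  I^A i → possible child types {A} ✗
  I^B I^B → possible child types {AB} ✓
  I^B i → possible child types {A, AB} ✓
  i i → possible child types {A} ✗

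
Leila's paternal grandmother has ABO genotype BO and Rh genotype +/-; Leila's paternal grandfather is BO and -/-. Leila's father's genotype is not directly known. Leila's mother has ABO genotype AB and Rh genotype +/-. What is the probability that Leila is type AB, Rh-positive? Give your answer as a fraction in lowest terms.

Leila's father's ABO genotype from BO × BO: 1/4 BB, 1/2 BO, 1/4 OO.
Crossing each possibility with the mother AB and summing P(type AB): 1/4·1/2 + 1/2·1/4 + 1/4·0 = 1/4.
Similarly for Rh via the father's Rh distribution: P(Rh+) = 5/8.
Independent loci: 1/4 × 5/8 = 5/32.

5/32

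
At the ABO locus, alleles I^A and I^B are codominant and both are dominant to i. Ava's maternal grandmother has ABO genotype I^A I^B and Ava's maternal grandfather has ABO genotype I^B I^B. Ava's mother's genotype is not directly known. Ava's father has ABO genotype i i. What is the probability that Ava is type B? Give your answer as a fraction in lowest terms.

3/4

Ava's mother's ABO genotype from I^A I^B × I^B I^B: 1/2 I^A I^B, 1/2 I^B I^B.
Crossing each possibility with the father i i and summing P(type B): 1/2·1/2 + 1/2·1 = 3/4.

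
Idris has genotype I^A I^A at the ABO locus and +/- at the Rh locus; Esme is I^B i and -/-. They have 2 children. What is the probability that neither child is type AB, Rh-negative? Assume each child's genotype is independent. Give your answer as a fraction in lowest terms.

ABO cross I^A I^A × I^B i → 1/2 A, 1/2 AB.
Rh cross +/- × -/- → 1/2 Rh+, 1/2 Rh-; so P(type AB, Rh-negative) = 1/2 × 1/2 = 1/4 per child.
P(not type AB, Rh-negative) = 3/4 for one child; (3/4)^2 = 9/16.

9/16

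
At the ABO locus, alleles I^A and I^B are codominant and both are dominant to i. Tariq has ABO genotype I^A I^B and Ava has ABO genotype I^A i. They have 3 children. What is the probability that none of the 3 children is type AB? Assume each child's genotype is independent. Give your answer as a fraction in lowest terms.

27/64

ABO cross I^A I^B × I^A i → 1/2 A, 1/4 B, 1/4 AB.
So P(type AB) = 1/4 per child.
P(not type AB) = 3/4 for one child; (3/4)^3 = 27/64.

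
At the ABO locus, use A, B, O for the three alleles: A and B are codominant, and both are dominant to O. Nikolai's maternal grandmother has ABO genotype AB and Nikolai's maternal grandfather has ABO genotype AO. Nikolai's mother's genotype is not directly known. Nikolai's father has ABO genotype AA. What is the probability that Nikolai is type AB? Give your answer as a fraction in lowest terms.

1/4

Nikolai's mother's ABO genotype from AB × AO: 1/4 AA, 1/4 AB, 1/4 AO, 1/4 BO.
Crossing each possibility with the father AA and summing P(type AB): 1/4·0 + 1/4·1/2 + 1/4·0 + 1/4·1/2 = 1/4.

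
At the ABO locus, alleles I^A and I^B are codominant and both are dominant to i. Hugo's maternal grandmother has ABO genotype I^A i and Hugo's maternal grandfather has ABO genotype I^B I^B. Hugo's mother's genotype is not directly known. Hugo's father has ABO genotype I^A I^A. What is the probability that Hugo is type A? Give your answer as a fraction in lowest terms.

Hugo's mother's ABO genotype from I^A i × I^B I^B: 1/2 I^A I^B, 1/2 I^B i.
Crossing each possibility with the father I^A I^A and summing P(type A): 1/2·1/2 + 1/2·1/2 = 1/2.

1/2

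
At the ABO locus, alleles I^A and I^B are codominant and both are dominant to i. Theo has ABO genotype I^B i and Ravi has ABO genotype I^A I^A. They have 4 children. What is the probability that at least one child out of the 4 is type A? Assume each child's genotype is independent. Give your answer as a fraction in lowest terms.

ABO cross I^B i × I^A I^A → 1/2 A, 1/2 AB.
So P(type A) = 1/2 per child.
P(none) = (1/2)^4 = 1/16; P(at least one) = 1 − 1/16 = 15/16.

15/16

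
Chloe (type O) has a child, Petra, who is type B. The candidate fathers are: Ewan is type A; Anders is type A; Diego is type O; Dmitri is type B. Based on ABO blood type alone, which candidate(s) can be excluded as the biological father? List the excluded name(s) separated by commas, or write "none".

A candidate is excluded only if no genotype consistent with his phenotype could produce a type B child with a type O mother.
Ewan (type A): no genotype consistent with that phenotype can produce a type-B child with a type-O mother.
Anders (type A): no genotype consistent with that phenotype can produce a type-B child with a type-O mother.
Diego (type O): no genotype consistent with that phenotype can produce a type-B child with a type-O mother.

Ewan, Anders, Diego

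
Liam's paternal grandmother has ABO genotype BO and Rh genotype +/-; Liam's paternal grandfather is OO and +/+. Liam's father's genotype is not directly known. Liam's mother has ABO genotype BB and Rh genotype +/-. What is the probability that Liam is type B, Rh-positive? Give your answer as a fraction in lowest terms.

7/8

Liam's father's ABO genotype from BO × OO: 1/2 BO, 1/2 OO.
Crossing each possibility with the mother BB and summing P(type B): 1/2·1 + 1/2·1 = 1.
Similarly for Rh via the father's Rh distribution: P(Rh+) = 7/8.
Independent loci: 1 × 7/8 = 7/8.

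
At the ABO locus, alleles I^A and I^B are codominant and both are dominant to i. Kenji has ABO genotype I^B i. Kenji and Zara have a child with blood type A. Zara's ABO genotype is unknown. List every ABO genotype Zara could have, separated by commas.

I^A I^A, I^A I^B, I^A i

For each candidate genotype of Zara, check whether crossing it with I^B i can produce every observed child phenotype.
  I^A I^A → possible child types {A, AB} ✓
  I^A I^B → possible child types {A, B, AB} ✓
  I^A i → possible child types {O, A, B, AB} ✓
  I^B I^B → possible child types {B} ✗
  I^B i → possible child types {O, B} ✗
  i i → possible child types {O, B} ✗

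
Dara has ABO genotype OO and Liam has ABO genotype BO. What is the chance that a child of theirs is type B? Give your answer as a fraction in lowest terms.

1/2

ABO cross OO × BO → offspring phenotypes: 1/2 O, 1/2 B.
So P(type B) = 1/2.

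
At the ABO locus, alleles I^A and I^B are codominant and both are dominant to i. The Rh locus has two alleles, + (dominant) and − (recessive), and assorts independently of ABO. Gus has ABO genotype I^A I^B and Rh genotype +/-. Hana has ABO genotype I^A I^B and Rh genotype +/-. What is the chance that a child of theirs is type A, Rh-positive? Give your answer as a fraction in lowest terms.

ABO cross I^A I^B × I^A I^B → offspring phenotypes: 1/4 A, 1/4 B, 1/2 AB.
Rh cross +/- × +/- → 3/4 Rh+, 1/4 Rh-.
Independent loci: P(type A, Rh-positive) = 1/4 × 3/4 = 3/16.

3/16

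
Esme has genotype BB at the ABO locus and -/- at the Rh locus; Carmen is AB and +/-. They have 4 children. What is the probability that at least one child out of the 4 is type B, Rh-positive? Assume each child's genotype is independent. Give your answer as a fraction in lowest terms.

175/256

ABO cross BB × AB → 1/2 B, 1/2 AB.
Rh cross -/- × +/- → 1/2 Rh+, 1/2 Rh-; so P(type B, Rh-positive) = 1/2 × 1/2 = 1/4 per child.
P(none) = (3/4)^4 = 81/256; P(at least one) = 1 − 81/256 = 175/256.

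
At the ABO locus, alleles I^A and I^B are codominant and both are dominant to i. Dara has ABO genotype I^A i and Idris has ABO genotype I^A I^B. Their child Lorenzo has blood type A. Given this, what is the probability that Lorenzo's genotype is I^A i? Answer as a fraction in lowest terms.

Cross I^A i × I^A I^B → 1/4 I^A I^A, 1/4 I^A I^B, 1/4 I^A i, 1/4 I^B i.
Type-A genotypes among offspring: I^A I^A (1/4), I^A i (1/4); total 1/2.
P(I^A i | type A) = (1/4) / (1/2) = 1/2.

1/2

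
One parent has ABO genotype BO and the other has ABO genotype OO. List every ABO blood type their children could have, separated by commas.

Gametes from BO × OO give offspring ABO genotypes BO, OO, i.e. phenotypes O, B.

O, B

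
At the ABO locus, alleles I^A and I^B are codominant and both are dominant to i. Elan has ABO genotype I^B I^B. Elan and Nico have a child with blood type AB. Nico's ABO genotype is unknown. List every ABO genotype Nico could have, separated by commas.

For each candidate genotype of Nico, check whether crossing it with I^B I^B can produce every observed child phenotype.
  I^A I^A → possible child types {AB} ✓
  I^A I^B → possible child types {B, AB} ✓
  I^A i → possible child types {B, AB} ✓
  I^B I^B → possible child types {B} ✗
  I^B i → possible child types {B} ✗
  i i → possible child types {B} ✗

I^A I^A, I^A I^B, I^A i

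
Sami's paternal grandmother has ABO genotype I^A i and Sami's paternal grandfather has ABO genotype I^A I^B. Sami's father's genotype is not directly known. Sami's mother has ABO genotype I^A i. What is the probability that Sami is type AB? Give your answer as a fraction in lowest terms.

1/8

Sami's father's ABO genotype from I^A i × I^A I^B: 1/4 I^A I^A, 1/4 I^A I^B, 1/4 I^A i, 1/4 I^B i.
Crossing each possibility with the mother I^A i and summing P(type AB): 1/4·0 + 1/4·1/4 + 1/4·0 + 1/4·1/4 = 1/8.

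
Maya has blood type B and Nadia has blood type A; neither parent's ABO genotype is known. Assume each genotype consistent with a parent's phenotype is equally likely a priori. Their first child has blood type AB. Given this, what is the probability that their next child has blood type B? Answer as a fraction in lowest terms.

Possible genotypes: Maya ∈ {BB, BO}; Nadia ∈ {AA, AO}.
Weight each parental genotype pair by prior × P(type-AB child):
  BB × AA: posterior weight 4/9; P(next child type B) = 0.
  BB × AO: posterior weight 2/9; P(next child type B) = 1/2.
  BO × AA: posterior weight 2/9; P(next child type B) = 0.
  BO × AO: posterior weight 1/9; P(next child type B) = 1/4.
Weighted sum = 5/36.

5/36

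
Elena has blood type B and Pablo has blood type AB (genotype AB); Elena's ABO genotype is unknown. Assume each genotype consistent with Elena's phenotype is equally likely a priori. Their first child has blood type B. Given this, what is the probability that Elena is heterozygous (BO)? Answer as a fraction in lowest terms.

1/2

Possible genotypes: Elena ∈ {BB, BO}; Pablo ∈ {AB}.
Weight each parental genotype pair by prior × P(type-B child):
  BB × AB: posterior weight 1/2.
  BO × AB: posterior weight 1/2.
Sum the posterior weight over pairs where Elena is BO: 1/2.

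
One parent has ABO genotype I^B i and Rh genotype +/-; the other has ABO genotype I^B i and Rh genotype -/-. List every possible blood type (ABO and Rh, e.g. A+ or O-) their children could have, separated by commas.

Gametes from I^B i × I^B i give offspring ABO genotypes I^B I^B, I^B i, i i, i.e. phenotypes O, B.
Rh cross +/- × -/- → phenotypes Rh+, Rh-.
Combining independently: O+, O-, B+, B-.

O+, O-, B+, B-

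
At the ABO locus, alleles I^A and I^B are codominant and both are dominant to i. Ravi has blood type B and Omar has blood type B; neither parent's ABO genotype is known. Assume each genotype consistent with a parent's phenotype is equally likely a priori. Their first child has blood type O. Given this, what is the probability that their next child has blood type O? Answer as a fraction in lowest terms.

Possible genotypes: Ravi ∈ {I^B I^B, I^B i}; Omar ∈ {I^B I^B, I^B i}.
Weight each parental genotype pair by prior × P(type-O child):
  I^B i × I^B i: posterior weight 1; P(next child type O) = 1/4.
Weighted sum = 1/4.

1/4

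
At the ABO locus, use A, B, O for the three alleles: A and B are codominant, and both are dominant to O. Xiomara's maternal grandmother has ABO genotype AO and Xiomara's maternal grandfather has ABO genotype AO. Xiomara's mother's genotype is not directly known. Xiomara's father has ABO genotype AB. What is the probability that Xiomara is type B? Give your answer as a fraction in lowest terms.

Xiomara's mother's ABO genotype from AO × AO: 1/4 AA, 1/2 AO, 1/4 OO.
Crossing each possibility with the father AB and summing P(type B): 1/4·0 + 1/2·1/4 + 1/4·1/2 = 1/4.

1/4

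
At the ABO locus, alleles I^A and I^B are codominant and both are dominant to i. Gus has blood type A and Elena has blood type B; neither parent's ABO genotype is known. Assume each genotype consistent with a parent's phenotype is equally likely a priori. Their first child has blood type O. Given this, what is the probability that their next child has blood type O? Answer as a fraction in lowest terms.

1/4

Possible genotypes: Gus ∈ {I^A I^A, I^A i}; Elena ∈ {I^B I^B, I^B i}.
Weight each parental genotype pair by prior × P(type-O child):
  I^A i × I^B i: posterior weight 1; P(next child type O) = 1/4.
Weighted sum = 1/4.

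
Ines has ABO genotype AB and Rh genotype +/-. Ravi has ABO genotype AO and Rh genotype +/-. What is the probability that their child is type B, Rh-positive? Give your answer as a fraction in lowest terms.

ABO cross AB × AO → offspring phenotypes: 1/2 A, 1/4 B, 1/4 AB.
Rh cross +/- × +/- → 3/4 Rh+, 1/4 Rh-.
Independent loci: P(type B, Rh-positive) = 1/4 × 3/4 = 3/16.

3/16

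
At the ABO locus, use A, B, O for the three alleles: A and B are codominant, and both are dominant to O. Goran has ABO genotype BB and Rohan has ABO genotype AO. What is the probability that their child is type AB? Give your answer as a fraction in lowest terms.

1/2

ABO cross BB × AO → offspring phenotypes: 1/2 B, 1/2 AB.
So P(type AB) = 1/2.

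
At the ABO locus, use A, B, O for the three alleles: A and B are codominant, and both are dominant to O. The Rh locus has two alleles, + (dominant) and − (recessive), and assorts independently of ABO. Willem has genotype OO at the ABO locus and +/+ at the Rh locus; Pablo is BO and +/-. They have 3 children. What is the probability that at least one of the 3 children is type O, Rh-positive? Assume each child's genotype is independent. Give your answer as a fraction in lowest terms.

ABO cross OO × BO → 1/2 O, 1/2 B.
Rh cross +/+ × +/- → 1 Rh+; so P(type O, Rh-positive) = 1/2 × 1 = 1/2 per child.
P(none) = (1/2)^3 = 1/8; P(at least one) = 1 − 1/8 = 7/8.

7/8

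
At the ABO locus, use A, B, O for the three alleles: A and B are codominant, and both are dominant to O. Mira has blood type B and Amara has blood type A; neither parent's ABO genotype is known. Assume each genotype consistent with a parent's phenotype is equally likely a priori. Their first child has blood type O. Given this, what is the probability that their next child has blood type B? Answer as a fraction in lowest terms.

1/4

Possible genotypes: Mira ∈ {BB, BO}; Amara ∈ {AA, AO}.
Weight each parental genotype pair by prior × P(type-O child):
  BO × AO: posterior weight 1; P(next child type B) = 1/4.
Weighted sum = 1/4.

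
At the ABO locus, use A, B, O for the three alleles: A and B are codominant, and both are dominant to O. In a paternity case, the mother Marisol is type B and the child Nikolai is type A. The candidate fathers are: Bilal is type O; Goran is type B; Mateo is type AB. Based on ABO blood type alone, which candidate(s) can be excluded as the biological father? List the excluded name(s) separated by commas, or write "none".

A candidate is excluded only if no genotype consistent with his phenotype could produce a type A child with a type B mother.
Bilal (type O): no genotype consistent with that phenotype can produce a type-A child with a type-B mother.
Goran (type B): no genotype consistent with that phenotype can produce a type-A child with a type-B mother.

Bilal, Goran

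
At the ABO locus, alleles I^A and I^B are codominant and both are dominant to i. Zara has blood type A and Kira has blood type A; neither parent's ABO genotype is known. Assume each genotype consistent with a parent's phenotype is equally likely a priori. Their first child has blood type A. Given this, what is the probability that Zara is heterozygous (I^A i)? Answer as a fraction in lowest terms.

7/15

Possible genotypes: Zara ∈ {I^A I^A, I^A i}; Kira ∈ {I^A I^A, I^A i}.
Weight each parental genotype pair by prior × P(type-A child):
  I^A I^A × I^A I^A: posterior weight 4/15.
  I^A I^A × I^A i: posterior weight 4/15.
  I^A i × I^A I^A: posterior weight 4/15.
  I^A i × I^A i: posterior weight 1/5.
Sum the posterior weight over pairs where Zara is I^A i: 7/15.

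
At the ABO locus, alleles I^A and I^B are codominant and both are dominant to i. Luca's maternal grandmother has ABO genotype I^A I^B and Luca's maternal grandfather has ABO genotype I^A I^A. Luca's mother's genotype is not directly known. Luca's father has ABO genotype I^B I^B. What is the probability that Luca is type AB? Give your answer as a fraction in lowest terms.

3/4

Luca's mother's ABO genotype from I^A I^B × I^A I^A: 1/2 I^A I^A, 1/2 I^A I^B.
Crossing each possibility with the father I^B I^B and summing P(type AB): 1/2·1 + 1/2·1/2 = 3/4.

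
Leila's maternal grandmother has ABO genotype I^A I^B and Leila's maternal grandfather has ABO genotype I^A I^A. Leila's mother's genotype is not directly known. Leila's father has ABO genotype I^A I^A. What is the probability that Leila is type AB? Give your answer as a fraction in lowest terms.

1/4

Leila's mother's ABO genotype from I^A I^B × I^A I^A: 1/2 I^A I^A, 1/2 I^A I^B.
Crossing each possibility with the father I^A I^A and summing P(type AB): 1/2·0 + 1/2·1/2 = 1/4.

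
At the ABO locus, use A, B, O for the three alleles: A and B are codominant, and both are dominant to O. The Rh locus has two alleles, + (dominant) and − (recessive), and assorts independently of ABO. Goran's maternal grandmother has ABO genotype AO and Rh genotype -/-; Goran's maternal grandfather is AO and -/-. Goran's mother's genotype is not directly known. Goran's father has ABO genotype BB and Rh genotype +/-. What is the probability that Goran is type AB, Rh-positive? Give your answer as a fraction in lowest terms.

Goran's mother's ABO genotype from AO × AO: 1/4 AA, 1/2 AO, 1/4 OO.
Crossing each possibility with the father BB and summing P(type AB): 1/4·1 + 1/2·1/2 + 1/4·0 = 1/2.
Similarly for Rh via the mother's Rh distribution: P(Rh+) = 1/2.
Independent loci: 1/2 × 1/2 = 1/4.

1/4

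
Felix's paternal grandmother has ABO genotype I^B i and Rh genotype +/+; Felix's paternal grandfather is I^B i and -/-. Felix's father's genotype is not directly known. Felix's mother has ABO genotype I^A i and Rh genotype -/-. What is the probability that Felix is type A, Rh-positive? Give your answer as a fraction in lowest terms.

Felix's father's ABO genotype from I^B i × I^B i: 1/4 I^B I^B, 1/2 I^B i, 1/4 i i.
Crossing each possibility with the mother I^A i and summing P(type A): 1/4·0 + 1/2·1/4 + 1/4·1/2 = 1/4.
Similarly for Rh via the father's Rh distribution: P(Rh+) = 1/2.
Independent loci: 1/4 × 1/2 = 1/8.

1/8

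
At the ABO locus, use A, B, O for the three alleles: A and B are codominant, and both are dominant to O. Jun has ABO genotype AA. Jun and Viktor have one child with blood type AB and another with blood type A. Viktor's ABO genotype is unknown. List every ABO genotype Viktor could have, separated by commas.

For each candidate genotype of Viktor, check whether crossing it with AA can produce every observed child phenotype.
  AA → possible child types {A} ✗
  AB → possible child types {A, AB} ✓
  AO → possible child types {A} ✗
  BB → possible child types {AB} ✗
  BO → possible child types {A, AB} ✓
  OO → possible child types {A} ✗

AB, BO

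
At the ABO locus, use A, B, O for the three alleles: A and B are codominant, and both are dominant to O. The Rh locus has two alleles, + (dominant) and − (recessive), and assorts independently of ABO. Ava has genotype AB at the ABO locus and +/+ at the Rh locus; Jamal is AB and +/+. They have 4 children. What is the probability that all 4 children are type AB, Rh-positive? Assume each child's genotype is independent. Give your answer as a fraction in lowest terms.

ABO cross AB × AB → 1/4 A, 1/4 B, 1/2 AB.
Rh cross +/+ × +/+ → 1 Rh+; so P(type AB, Rh-positive) = 1/2 × 1 = 1/2 per child.
All 4 independent: (1/2)^4 = 1/16.

1/16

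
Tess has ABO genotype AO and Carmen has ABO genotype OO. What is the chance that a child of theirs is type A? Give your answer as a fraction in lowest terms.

ABO cross AO × OO → offspring phenotypes: 1/2 O, 1/2 A.
So P(type A) = 1/2.

1/2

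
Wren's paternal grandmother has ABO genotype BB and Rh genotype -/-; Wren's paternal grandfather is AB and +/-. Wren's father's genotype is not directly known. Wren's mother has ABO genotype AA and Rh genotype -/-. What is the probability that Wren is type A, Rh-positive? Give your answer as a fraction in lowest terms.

Wren's father's ABO genotype from BB × AB: 1/2 AB, 1/2 BB.
Crossing each possibility with the mother AA and summing P(type A): 1/2·1/2 + 1/2·0 = 1/4.
Similarly for Rh via the father's Rh distribution: P(Rh+) = 1/4.
Independent loci: 1/4 × 1/4 = 1/16.

1/16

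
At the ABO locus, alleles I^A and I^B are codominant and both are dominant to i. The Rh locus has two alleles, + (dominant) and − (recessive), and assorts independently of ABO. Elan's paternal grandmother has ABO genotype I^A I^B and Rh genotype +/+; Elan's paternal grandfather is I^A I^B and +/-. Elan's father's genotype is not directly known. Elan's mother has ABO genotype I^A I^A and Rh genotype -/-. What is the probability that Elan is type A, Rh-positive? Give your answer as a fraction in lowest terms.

3/8

Elan's father's ABO genotype from I^A I^B × I^A I^B: 1/4 I^A I^A, 1/2 I^A I^B, 1/4 I^B I^B.
Crossing each possibility with the mother I^A I^A and summing P(type A): 1/4·1 + 1/2·1/2 + 1/4·0 = 1/2.
Similarly for Rh via the father's Rh distribution: P(Rh+) = 3/4.
Independent loci: 1/2 × 3/4 = 3/8.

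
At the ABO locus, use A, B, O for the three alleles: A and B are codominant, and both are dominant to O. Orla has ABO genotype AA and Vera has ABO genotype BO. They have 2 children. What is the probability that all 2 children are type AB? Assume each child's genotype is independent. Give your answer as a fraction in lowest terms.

ABO cross AA × BO → 1/2 A, 1/2 AB.
So P(type AB) = 1/2 per child.
All 2 independent: (1/2)^2 = 1/4.

1/4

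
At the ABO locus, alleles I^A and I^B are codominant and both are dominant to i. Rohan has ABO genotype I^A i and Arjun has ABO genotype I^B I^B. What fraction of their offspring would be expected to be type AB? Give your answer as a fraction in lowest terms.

1/2

ABO cross I^A i × I^B I^B → offspring phenotypes: 1/2 B, 1/2 AB.
So P(type AB) = 1/2.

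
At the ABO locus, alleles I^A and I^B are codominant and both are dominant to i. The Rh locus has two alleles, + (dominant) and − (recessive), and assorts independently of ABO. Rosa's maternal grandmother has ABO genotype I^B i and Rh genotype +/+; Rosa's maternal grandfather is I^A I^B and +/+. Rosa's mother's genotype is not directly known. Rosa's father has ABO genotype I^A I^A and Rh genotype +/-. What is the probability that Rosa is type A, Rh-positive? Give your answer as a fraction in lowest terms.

1/2

Rosa's mother's ABO genotype from I^B i × I^A I^B: 1/4 I^A I^B, 1/4 I^A i, 1/4 I^B I^B, 1/4 I^B i.
Crossing each possibility with the father I^A I^A and summing P(type A): 1/4·1/2 + 1/4·1 + 1/4·0 + 1/4·1/2 = 1/2.
Similarly for Rh via the mother's Rh distribution: P(Rh+) = 1.
Independent loci: 1/2 × 1 = 1/2.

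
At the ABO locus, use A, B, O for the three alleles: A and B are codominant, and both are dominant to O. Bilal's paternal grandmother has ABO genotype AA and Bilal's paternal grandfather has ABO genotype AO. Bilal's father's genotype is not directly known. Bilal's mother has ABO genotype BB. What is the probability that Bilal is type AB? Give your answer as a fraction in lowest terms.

Bilal's father's ABO genotype from AA × AO: 1/2 AA, 1/2 AO.
Crossing each possibility with the mother BB and summing P(type AB): 1/2·1 + 1/2·1/2 = 3/4.

3/4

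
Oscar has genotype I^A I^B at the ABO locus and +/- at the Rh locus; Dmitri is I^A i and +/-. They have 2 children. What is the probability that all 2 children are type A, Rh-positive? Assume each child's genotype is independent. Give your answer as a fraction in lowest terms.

ABO cross I^A I^B × I^A i → 1/2 A, 1/4 B, 1/4 AB.
Rh cross +/- × +/- → 3/4 Rh+, 1/4 Rh-; so P(type A, Rh-positive) = 1/2 × 3/4 = 3/8 per child.
All 2 independent: (3/8)^2 = 9/64.

9/64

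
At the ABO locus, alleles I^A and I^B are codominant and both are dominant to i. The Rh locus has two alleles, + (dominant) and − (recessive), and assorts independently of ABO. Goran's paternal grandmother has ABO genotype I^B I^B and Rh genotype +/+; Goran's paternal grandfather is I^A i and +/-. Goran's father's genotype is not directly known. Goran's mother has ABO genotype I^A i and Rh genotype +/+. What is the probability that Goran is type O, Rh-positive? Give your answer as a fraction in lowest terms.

Goran's father's ABO genotype from I^B I^B × I^A i: 1/2 I^A I^B, 1/2 I^B i.
Crossing each possibility with the mother I^A i and summing P(type O): 1/2·0 + 1/2·1/4 = 1/8.
Similarly for Rh via the father's Rh distribution: P(Rh+) = 1.
Independent loci: 1/8 × 1 = 1/8.

1/8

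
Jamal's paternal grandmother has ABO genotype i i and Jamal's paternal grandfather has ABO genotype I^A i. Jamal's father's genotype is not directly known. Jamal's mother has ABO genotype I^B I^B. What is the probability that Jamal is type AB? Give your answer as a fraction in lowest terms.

Jamal's father's ABO genotype from i i × I^A i: 1/2 I^A i, 1/2 i i.
Crossing each possibility with the mother I^B I^B and summing P(type AB): 1/2·1/2 + 1/2·0 = 1/4.

1/4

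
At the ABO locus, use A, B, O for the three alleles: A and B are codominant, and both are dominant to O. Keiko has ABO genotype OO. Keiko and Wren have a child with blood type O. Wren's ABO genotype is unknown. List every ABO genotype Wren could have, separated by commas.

For each candidate genotype of Wren, check whether crossing it with OO can produce every observed child phenotype.
  AA → possible child types {A} ✗
  AB → possible child types {A, B} ✗
  AO → possible child types {O, A} ✓
  BB → possible child types {B} ✗
  BO → possible child types {O, B} ✓
  OO → possible child types {O} ✓

AO, BO, OO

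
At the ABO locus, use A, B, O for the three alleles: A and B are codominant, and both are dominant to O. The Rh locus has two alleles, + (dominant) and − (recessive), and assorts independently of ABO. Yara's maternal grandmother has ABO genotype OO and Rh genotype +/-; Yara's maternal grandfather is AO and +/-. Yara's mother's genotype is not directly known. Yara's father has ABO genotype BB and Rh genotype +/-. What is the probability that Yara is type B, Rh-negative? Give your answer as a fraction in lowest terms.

3/16

Yara's mother's ABO genotype from OO × AO: 1/2 AO, 1/2 OO.
Crossing each possibility with the father BB and summing P(type B): 1/2·1/2 + 1/2·1 = 3/4.
Similarly for Rh via the mother's Rh distribution: P(Rh-) = 1/4.
Independent loci: 3/4 × 1/4 = 3/16.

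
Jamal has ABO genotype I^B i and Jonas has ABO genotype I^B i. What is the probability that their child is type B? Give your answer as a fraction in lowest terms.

ABO cross I^B i × I^B i → offspring phenotypes: 1/4 O, 3/4 B.
So P(type B) = 3/4.

3/4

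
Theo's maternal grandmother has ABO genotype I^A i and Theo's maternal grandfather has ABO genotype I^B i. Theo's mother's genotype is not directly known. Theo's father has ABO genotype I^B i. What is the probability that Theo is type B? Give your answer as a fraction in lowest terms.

1/2

Theo's mother's ABO genotype from I^A i × I^B i: 1/4 I^A I^B, 1/4 I^A i, 1/4 I^B i, 1/4 i i.
Crossing each possibility with the father I^B i and summing P(type B): 1/4·1/2 + 1/4·1/4 + 1/4·3/4 + 1/4·1/2 = 1/2.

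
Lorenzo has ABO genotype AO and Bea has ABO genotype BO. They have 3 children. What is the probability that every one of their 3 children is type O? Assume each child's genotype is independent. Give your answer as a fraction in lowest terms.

1/64

ABO cross AO × BO → 1/4 O, 1/4 A, 1/4 B, 1/4 AB.
So P(type O) = 1/4 per child.
All 3 independent: (1/4)^3 = 1/64.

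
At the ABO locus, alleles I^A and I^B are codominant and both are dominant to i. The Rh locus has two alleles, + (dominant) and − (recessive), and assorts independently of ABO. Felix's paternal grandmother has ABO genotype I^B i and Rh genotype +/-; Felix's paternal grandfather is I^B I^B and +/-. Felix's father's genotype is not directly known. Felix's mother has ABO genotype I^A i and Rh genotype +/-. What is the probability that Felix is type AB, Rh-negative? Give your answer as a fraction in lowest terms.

3/32

Felix's father's ABO genotype from I^B i × I^B I^B: 1/2 I^B I^B, 1/2 I^B i.
Crossing each possibility with the mother I^A i and summing P(type AB): 1/2·1/2 + 1/2·1/4 = 3/8.
Similarly for Rh via the father's Rh distribution: P(Rh-) = 1/4.
Independent loci: 3/8 × 1/4 = 3/32.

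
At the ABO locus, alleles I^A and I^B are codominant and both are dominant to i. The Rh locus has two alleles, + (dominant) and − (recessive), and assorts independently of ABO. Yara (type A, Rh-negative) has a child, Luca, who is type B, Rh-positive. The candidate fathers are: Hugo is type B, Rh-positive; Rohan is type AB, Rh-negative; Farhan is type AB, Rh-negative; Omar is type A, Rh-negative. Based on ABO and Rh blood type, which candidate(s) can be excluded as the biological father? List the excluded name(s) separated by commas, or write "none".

Rohan, Farhan, Omar

A candidate is excluded only if no genotype consistent with his phenotype could produce a type B, Rh-positive child with a type A, Rh-negative mother.
Rohan (type AB, Rh-): no genotype consistent with that phenotype can produce a type-B Rh+ child with a type-A mother.
Farhan (type AB, Rh-): no genotype consistent with that phenotype can produce a type-B Rh+ child with a type-A mother.
Omar (type A, Rh-): no genotype consistent with that phenotype can produce a type-B Rh+ child with a type-A mother.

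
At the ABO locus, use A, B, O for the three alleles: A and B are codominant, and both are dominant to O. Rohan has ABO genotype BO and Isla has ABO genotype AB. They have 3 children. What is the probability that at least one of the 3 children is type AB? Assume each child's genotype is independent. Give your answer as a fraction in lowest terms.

37/64

ABO cross BO × AB → 1/4 A, 1/2 B, 1/4 AB.
So P(type AB) = 1/4 per child.
P(none) = (3/4)^3 = 27/64; P(at least one) = 1 − 27/64 = 37/64.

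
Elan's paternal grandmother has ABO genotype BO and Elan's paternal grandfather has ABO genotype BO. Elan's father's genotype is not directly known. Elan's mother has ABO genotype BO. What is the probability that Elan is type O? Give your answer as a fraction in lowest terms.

Elan's father's ABO genotype from BO × BO: 1/4 BB, 1/2 BO, 1/4 OO.
Crossing each possibility with the mother BO and summing P(type O): 1/4·0 + 1/2·1/4 + 1/4·1/2 = 1/4.

1/4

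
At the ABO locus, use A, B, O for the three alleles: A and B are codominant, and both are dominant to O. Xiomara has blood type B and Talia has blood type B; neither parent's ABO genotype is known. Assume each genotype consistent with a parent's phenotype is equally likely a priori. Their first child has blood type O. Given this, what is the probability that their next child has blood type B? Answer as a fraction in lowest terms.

3/4

Possible genotypes: Xiomara ∈ {BB, BO}; Talia ∈ {BB, BO}.
Weight each parental genotype pair by prior × P(type-O child):
  BO × BO: posterior weight 1; P(next child type B) = 3/4.
Weighted sum = 3/4.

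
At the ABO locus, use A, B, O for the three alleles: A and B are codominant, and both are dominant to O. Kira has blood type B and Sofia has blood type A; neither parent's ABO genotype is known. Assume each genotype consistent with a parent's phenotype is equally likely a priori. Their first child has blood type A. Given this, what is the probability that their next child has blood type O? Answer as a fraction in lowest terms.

1/12

Possible genotypes: Kira ∈ {BB, BO}; Sofia ∈ {AA, AO}.
Weight each parental genotype pair by prior × P(type-A child):
  BO × AA: posterior weight 2/3; P(next child type O) = 0.
  BO × AO: posterior weight 1/3; P(next child type O) = 1/4.
Weighted sum = 1/12.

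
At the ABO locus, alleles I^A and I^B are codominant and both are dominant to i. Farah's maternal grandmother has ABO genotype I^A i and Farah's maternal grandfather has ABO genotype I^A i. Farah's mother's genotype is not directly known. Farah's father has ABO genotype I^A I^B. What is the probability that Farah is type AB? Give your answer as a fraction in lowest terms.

1/4

Farah's mother's ABO genotype from I^A i × I^A i: 1/4 I^A I^A, 1/2 I^A i, 1/4 i i.
Crossing each possibility with the father I^A I^B and summing P(type AB): 1/4·1/2 + 1/2·1/4 + 1/4·0 = 1/4.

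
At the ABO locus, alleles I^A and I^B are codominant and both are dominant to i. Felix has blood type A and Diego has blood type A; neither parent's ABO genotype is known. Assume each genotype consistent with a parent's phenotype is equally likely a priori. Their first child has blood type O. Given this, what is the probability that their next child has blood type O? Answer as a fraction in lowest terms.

Possible genotypes: Felix ∈ {I^A I^A, I^A i}; Diego ∈ {I^A I^A, I^A i}.
Weight each parental genotype pair by prior × P(type-O child):
  I^A i × I^A i: posterior weight 1; P(next child type O) = 1/4.
Weighted sum = 1/4.

1/4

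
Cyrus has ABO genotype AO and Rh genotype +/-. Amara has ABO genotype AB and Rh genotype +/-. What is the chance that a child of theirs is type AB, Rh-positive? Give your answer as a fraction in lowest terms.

3/16

ABO cross AO × AB → offspring phenotypes: 1/2 A, 1/4 B, 1/4 AB.
Rh cross +/- × +/- → 3/4 Rh+, 1/4 Rh-.
Independent loci: P(type AB, Rh-positive) = 1/4 × 3/4 = 3/16.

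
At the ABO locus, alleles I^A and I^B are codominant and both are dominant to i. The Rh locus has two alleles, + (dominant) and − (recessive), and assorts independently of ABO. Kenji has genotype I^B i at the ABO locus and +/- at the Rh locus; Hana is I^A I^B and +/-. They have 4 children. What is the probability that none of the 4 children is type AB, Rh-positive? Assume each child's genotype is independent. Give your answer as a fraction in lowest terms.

28561/65536

ABO cross I^B i × I^A I^B → 1/4 A, 1/2 B, 1/4 AB.
Rh cross +/- × +/- → 3/4 Rh+, 1/4 Rh-; so P(type AB, Rh-positive) = 1/4 × 3/4 = 3/16 per child.
P(not type AB, Rh-positive) = 13/16 for one child; (13/16)^4 = 28561/65536.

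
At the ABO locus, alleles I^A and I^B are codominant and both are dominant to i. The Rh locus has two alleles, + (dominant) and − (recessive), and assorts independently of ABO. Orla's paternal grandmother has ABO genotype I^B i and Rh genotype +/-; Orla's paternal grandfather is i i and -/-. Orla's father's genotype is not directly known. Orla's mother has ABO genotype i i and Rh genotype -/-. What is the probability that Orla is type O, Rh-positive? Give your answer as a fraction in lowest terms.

3/16

Orla's father's ABO genotype from I^B i × i i: 1/2 I^B i, 1/2 i i.
Crossing each possibility with the mother i i and summing P(type O): 1/2·1/2 + 1/2·1 = 3/4.
Similarly for Rh via the father's Rh distribution: P(Rh+) = 1/4.
Independent loci: 3/4 × 1/4 = 3/16.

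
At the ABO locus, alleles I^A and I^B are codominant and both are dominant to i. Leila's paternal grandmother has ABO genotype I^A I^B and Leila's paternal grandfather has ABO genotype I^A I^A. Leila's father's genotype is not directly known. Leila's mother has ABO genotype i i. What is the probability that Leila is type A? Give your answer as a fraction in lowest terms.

Leila's father's ABO genotype from I^A I^B × I^A I^A: 1/2 I^A I^A, 1/2 I^A I^B.
Crossing each possibility with the mother i i and summing P(type A): 1/2·1 + 1/2·1/2 = 3/4.

3/4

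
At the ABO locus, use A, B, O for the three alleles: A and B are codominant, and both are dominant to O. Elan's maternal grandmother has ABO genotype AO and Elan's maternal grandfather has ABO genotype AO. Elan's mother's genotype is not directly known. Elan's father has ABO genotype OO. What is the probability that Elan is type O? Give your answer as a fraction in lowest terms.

1/2

Elan's mother's ABO genotype from AO × AO: 1/4 AA, 1/2 AO, 1/4 OO.
Crossing each possibility with the father OO and summing P(type O): 1/4·0 + 1/2·1/2 + 1/4·1 = 1/2.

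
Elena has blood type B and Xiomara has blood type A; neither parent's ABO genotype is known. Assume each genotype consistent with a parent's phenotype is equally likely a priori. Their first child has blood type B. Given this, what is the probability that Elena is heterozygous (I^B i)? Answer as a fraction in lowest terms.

1/3

Possible genotypes: Elena ∈ {I^B I^B, I^B i}; Xiomara ∈ {I^A I^A, I^A i}.
Weight each parental genotype pair by prior × P(type-B child):
  I^B I^B × I^A i: posterior weight 2/3.
  I^B i × I^A i: posterior weight 1/3.
Sum the posterior weight over pairs where Elena is I^B i: 1/3.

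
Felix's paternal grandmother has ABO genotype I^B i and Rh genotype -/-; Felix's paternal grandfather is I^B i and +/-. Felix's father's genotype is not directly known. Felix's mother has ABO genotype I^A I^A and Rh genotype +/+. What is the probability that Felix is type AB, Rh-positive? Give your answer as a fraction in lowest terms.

Felix's father's ABO genotype from I^B i × I^B i: 1/4 I^B I^B, 1/2 I^B i, 1/4 i i.
Crossing each possibility with the mother I^A I^A and summing P(type AB): 1/4·1 + 1/2·1/2 + 1/4·0 = 1/2.
Similarly for Rh via the father's Rh distribution: P(Rh+) = 1.
Independent loci: 1/2 × 1 = 1/2.

1/2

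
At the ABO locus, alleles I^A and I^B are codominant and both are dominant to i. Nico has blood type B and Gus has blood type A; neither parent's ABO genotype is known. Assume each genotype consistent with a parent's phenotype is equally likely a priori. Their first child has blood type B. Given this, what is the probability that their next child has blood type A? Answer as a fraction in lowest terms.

Possible genotypes: Nico ∈ {I^B I^B, I^B i}; Gus ∈ {I^A I^A, I^A i}.
Weight each parental genotype pair by prior × P(type-B child):
  I^B I^B × I^A i: posterior weight 2/3; P(next child type A) = 0.
  I^B i × I^A i: posterior weight 1/3; P(next child type A) = 1/4.
Weighted sum = 1/12.

1/12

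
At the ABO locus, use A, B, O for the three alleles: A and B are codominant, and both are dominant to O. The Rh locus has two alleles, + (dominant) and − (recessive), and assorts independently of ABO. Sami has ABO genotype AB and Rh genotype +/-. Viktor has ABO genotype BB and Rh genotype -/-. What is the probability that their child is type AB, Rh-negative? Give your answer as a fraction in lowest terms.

1/4

ABO cross AB × BB → offspring phenotypes: 1/2 B, 1/2 AB.
Rh cross +/- × -/- → 1/2 Rh+, 1/2 Rh-.
Independent loci: P(type AB, Rh-negative) = 1/2 × 1/2 = 1/4.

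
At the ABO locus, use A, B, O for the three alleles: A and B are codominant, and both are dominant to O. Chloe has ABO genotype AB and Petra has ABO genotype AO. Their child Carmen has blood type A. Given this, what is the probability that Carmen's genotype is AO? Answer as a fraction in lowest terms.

Cross AB × AO → 1/4 AA, 1/4 AB, 1/4 AO, 1/4 BO.
Type-A genotypes among offspring: AA (1/4), AO (1/4); total 1/2.
P(AO | type A) = (1/4) / (1/2) = 1/2.

1/2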